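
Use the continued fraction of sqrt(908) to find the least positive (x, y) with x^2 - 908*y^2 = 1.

(x, y) = (102151, 3390)

First expand sqrt(908) as a continued fraction. With x_i = (sqrt(908) + m_i)/d_i and (m_0, d_0) = (0, 1): a_0 = floor(sqrt(908)) = 30, since 30^2 = 900 <= 908 < 961 = 31^2.
Iterate m_{i+1} = d_i*a_i - m_i, d_{i+1} = (908 - m_{i+1}^2)/d_i, a_{i+1} = floor((a_0 + m_{i+1})/d_{i+1}):
  m_1 = 1*30 - 0 = 30, d_1 = (908 - 30^2)/1 = 8/1 = 8, a_1 = floor((30 + 30)/8) = 7.
  m_2 = 8*7 - 30 = 26, d_2 = (908 - 26^2)/8 = 232/8 = 29, a_2 = floor((30 + 26)/29) = 1.
  m_3 = 29*1 - 26 = 3, d_3 = (908 - 3^2)/29 = 899/29 = 31, a_3 = floor((30 + 3)/31) = 1.
  m_4 = 31*1 - 3 = 28, d_4 = (908 - 28^2)/31 = 124/31 = 4, a_4 = floor((30 + 28)/4) = 14.
  m_5 = 4*14 - 28 = 28, d_5 = (908 - 28^2)/4 = 124/4 = 31, a_5 = floor((30 + 28)/31) = 1.
  m_6 = 31*1 - 28 = 3, d_6 = (908 - 3^2)/31 = 899/31 = 29, a_6 = floor((30 + 3)/29) = 1.
  m_7 = 29*1 - 3 = 26, d_7 = (908 - 26^2)/29 = 232/29 = 8, a_7 = floor((30 + 26)/8) = 7.
  m_8 = 8*7 - 26 = 30, d_8 = (908 - 30^2)/8 = 8/8 = 1, a_8 = floor((30 + 30)/1) = 60.
  m_9 = 1*60 - 30 = 30, d_9 = (908 - 30^2)/1 = 8/1 = 8: (m_9, d_9) = (m_1, d_1) = (30, 8), so from here the quotients repeat a_1, ..., a_8; the period length is 8.
So sqrt(908) = [30; (7, 1, 1, 14, 1, 1, 7, 60)] with period length k = 8.
k is even, so the fundamental solution of x^2 - 908y^2 = 1 is (p_{k-1}, q_{k-1}) = (p_7, q_7); compute convergents through index 7.
Convergents (p_i = a_i*p_{i-1} + p_{i-2}, q_i = a_i*q_{i-1} + q_{i-2} with p_{-2}=0, p_{-1}=1, q_{-2}=1, q_{-1}=0):
  i=0: a_0=30, p_0 = 30*1 + 0 = 30, q_0 = 30*0 + 1 = 1.
  i=1: a_1=7, p_1 = 7*30 + 1 = 211, q_1 = 7*1 + 0 = 7.
  i=2: a_2=1, p_2 = 1*211 + 30 = 241, q_2 = 1*7 + 1 = 8.
  i=3: a_3=1, p_3 = 1*241 + 211 = 452, q_3 = 1*8 + 7 = 15.
  i=4: a_4=14, p_4 = 14*452 + 241 = 6569, q_4 = 14*15 + 8 = 218.
  i=5: a_5=1, p_5 = 1*6569 + 452 = 7021, q_5 = 1*218 + 15 = 233.
  i=6: a_6=1, p_6 = 1*7021 + 6569 = 13590, q_6 = 1*233 + 218 = 451.
  i=7: a_7=7, p_7 = 7*13590 + 7021 = 102151, q_7 = 7*451 + 233 = 3390.
Check: 102151^2 - 908*3390^2 = 10434826801 - 10434826800 = 1, so (x, y) = (102151, 3390) solves the equation, and by the theorem it is the least positive solution.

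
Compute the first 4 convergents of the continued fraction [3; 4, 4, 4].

3/1, 13/4, 55/17, 233/72

Using the convergent recurrence p_i = a_i*p_{i-1} + p_{i-2}, q_i = a_i*q_{i-1} + q_{i-2} with p_{-2}=0, p_{-1}=1, q_{-2}=1, q_{-1}=0:
  i=0: a_0=3, p_0 = 3*1 + 0 = 3, q_0 = 3*0 + 1 = 1.
  i=1: a_1=4, p_1 = 4*3 + 1 = 13, q_1 = 4*1 + 0 = 4.
  i=2: a_2=4, p_2 = 4*13 + 3 = 55, q_2 = 4*4 + 1 = 17.
  i=3: a_3=4, p_3 = 4*55 + 13 = 233, q_3 = 4*17 + 4 = 72.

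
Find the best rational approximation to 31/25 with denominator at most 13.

16/13

Expand x = 31/25 as a continued fraction with the Euclidean algorithm:
  31 = 1*25 + 6, so a_0 = 1.
  25 = 4*6 + 1, so a_1 = 4.
  6 = 6*1 + 0, so a_2 = 6.
so x = [1; 4, 6].
Convergents (p_i = a_i*p_{i-1} + p_{i-2}, q_i = a_i*q_{i-1} + q_{i-2} with p_{-2}=0, p_{-1}=1, q_{-2}=1, q_{-1}=0), until the denominator exceeds 13:
  i=0: a_0=1, p_0 = 1*1 + 0 = 1, q_0 = 1*0 + 1 = 1.
  i=1: a_1=4, p_1 = 4*1 + 1 = 5, q_1 = 4*1 + 0 = 4.
  i=2: a_2=6, p_2 = 6*5 + 1 = 31, q_2 = 6*4 + 1 = 25.
q_2 = 25 > 13, so the last convergent with denominator <= 13 is p_1/q_1 = 5/4.
The closest fraction with denominator <= 13 is either p_1/q_1 or the intermediate fraction (k*p_1 + p_0)/(k*q_1 + q_0) with the largest k >= 1 whose denominator stays <= 13; these approach x as k grows, and every other convergent or intermediate fraction in range is farther away.
Largest k: floor((13 - q_0)/q_1) = floor((13 - 1)/4) = 3.
That gives (3*5 + 1)/(3*4 + 1) = 16/13.
Compare the errors: |x - 5/4| = |31*4 - 5*25|/(25*4) = 1/100, and |x - 16/13| = |31*13 - 16*25|/(25*13) = 3/325.
Cross-multiplying, 3*100 = 300 < 325 = 1*325, so 3/325 is smaller: the intermediate fraction 16/13 is closer to x than 5/4.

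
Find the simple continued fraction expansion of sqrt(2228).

Write x_i = (sqrt(2228) + m_i)/d_i with (m_0, d_0) = (0, 1). a_0 = floor(sqrt(2228)) = 47, since 47^2 = 2209 <= 2228 < 2304 = 48^2.
Iterate m_{i+1} = d_i*a_i - m_i, d_{i+1} = (2228 - m_{i+1}^2)/d_i, a_{i+1} = floor((a_0 + m_{i+1})/d_{i+1}):
  m_1 = 1*47 - 0 = 47, d_1 = (2228 - 47^2)/1 = 19/1 = 19, a_1 = floor((47 + 47)/19) = 4.
  m_2 = 19*4 - 47 = 29, d_2 = (2228 - 29^2)/19 = 1387/19 = 73, a_2 = floor((47 + 29)/73) = 1.
  m_3 = 73*1 - 29 = 44, d_3 = (2228 - 44^2)/73 = 292/73 = 4, a_3 = floor((47 + 44)/4) = 22.
  m_4 = 4*22 - 44 = 44, d_4 = (2228 - 44^2)/4 = 292/4 = 73, a_4 = floor((47 + 44)/73) = 1.
  m_5 = 73*1 - 44 = 29, d_5 = (2228 - 29^2)/73 = 1387/73 = 19, a_5 = floor((47 + 29)/19) = 4.
  m_6 = 19*4 - 29 = 47, d_6 = (2228 - 47^2)/19 = 19/19 = 1, a_6 = floor((47 + 47)/1) = 94.
  m_7 = 1*94 - 47 = 47, d_7 = (2228 - 47^2)/1 = 19/1 = 19: (m_7, d_7) = (m_1, d_1) = (47, 19), so from here the quotients repeat a_1, ..., a_6; the period length is 6.
Hence the expansion of sqrt(2228) is a_0 = 47 followed by the repeating block 4, 1, 22, 1, 4, 94 (period 6).

[47; (4, 1, 22, 1, 4, 94)]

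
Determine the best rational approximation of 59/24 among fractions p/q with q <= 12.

Expand x = 59/24 as a continued fraction with the Euclidean algorithm:
  59 = 2*24 + 11, so a_0 = 2.
  24 = 2*11 + 2, so a_1 = 2.
  11 = 5*2 + 1, so a_2 = 5.
  2 = 2*1 + 0, so a_3 = 2.
so x = [2; 2, 5, 2].
Convergents (p_i = a_i*p_{i-1} + p_{i-2}, q_i = a_i*q_{i-1} + q_{i-2} with p_{-2}=0, p_{-1}=1, q_{-2}=1, q_{-1}=0), until the denominator exceeds 12:
  i=0: a_0=2, p_0 = 2*1 + 0 = 2, q_0 = 2*0 + 1 = 1.
  i=1: a_1=2, p_1 = 2*2 + 1 = 5, q_1 = 2*1 + 0 = 2.
  i=2: a_2=5, p_2 = 5*5 + 2 = 27, q_2 = 5*2 + 1 = 11.
  i=3: a_3=2, p_3 = 2*27 + 5 = 59, q_3 = 2*11 + 2 = 24.
q_3 = 24 > 12, so the last convergent with denominator <= 12 is p_2/q_2 = 27/11.
The closest fraction with denominator <= 12 is either p_2/q_2 or the intermediate fraction (k*p_2 + p_1)/(k*q_2 + q_1) with the largest k >= 1 whose denominator stays <= 12; these approach x as k grows, and every other convergent or intermediate fraction in range is farther away.
Largest k: floor((12 - q_1)/q_2) = floor((12 - 2)/11) = 0.
Since k = 0, no intermediate fraction beyond p_2/q_2 has denominator <= 12, so the convergent 27/11 is the closest (its error is |59*11 - 27*24|/(24*11) = 1/264).

27/11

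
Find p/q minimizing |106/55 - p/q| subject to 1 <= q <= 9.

Expand x = 106/55 as a continued fraction with the Euclidean algorithm:
  106 = 1*55 + 51, so a_0 = 1.
  55 = 1*51 + 4, so a_1 = 1.
  51 = 12*4 + 3, so a_2 = 12.
  4 = 1*3 + 1, so a_3 = 1.
  3 = 3*1 + 0, so a_4 = 3.
so x = [1; 1, 12, 1, 3].
Convergents (p_i = a_i*p_{i-1} + p_{i-2}, q_i = a_i*q_{i-1} + q_{i-2} with p_{-2}=0, p_{-1}=1, q_{-2}=1, q_{-1}=0), until the denominator exceeds 9:
  i=0: a_0=1, p_0 = 1*1 + 0 = 1, q_0 = 1*0 + 1 = 1.
  i=1: a_1=1, p_1 = 1*1 + 1 = 2, q_1 = 1*1 + 0 = 1.
  i=2: a_2=12, p_2 = 12*2 + 1 = 25, q_2 = 12*1 + 1 = 13.
q_2 = 13 > 9, so the last convergent with denominator <= 9 is p_1/q_1 = 2/1.
The closest fraction with denominator <= 9 is either p_1/q_1 or the intermediate fraction (k*p_1 + p_0)/(k*q_1 + q_0) with the largest k >= 1 whose denominator stays <= 9; these approach x as k grows, and every other convergent or intermediate fraction in range is farther away.
Largest k: floor((9 - q_0)/q_1) = floor((9 - 1)/1) = 8.
That gives (8*2 + 1)/(8*1 + 1) = 17/9.
Compare the errors: |x - 2/1| = |106*1 - 2*55|/(55*1) = 4/55, and |x - 17/9| = |106*9 - 17*55|/(55*9) = 19/495.
Cross-multiplying, 19*55 = 1045 < 1980 = 4*495, so 19/495 is smaller: the intermediate fraction 17/9 is closer to x than 2/1.

17/9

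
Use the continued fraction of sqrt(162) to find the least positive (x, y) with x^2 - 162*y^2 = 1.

First expand sqrt(162) as a continued fraction. With x_i = (sqrt(162) + m_i)/d_i and (m_0, d_0) = (0, 1): a_0 = floor(sqrt(162)) = 12, since 12^2 = 144 <= 162 < 169 = 13^2.
Iterate m_{i+1} = d_i*a_i - m_i, d_{i+1} = (162 - m_{i+1}^2)/d_i, a_{i+1} = floor((a_0 + m_{i+1})/d_{i+1}):
  m_1 = 1*12 - 0 = 12, d_1 = (162 - 12^2)/1 = 18/1 = 18, a_1 = floor((12 + 12)/18) = 1.
  m_2 = 18*1 - 12 = 6, d_2 = (162 - 6^2)/18 = 126/18 = 7, a_2 = floor((12 + 6)/7) = 2.
  m_3 = 7*2 - 6 = 8, d_3 = (162 - 8^2)/7 = 98/7 = 14, a_3 = floor((12 + 8)/14) = 1.
  m_4 = 14*1 - 8 = 6, d_4 = (162 - 6^2)/14 = 126/14 = 9, a_4 = floor((12 + 6)/9) = 2.
  m_5 = 9*2 - 6 = 12, d_5 = (162 - 12^2)/9 = 18/9 = 2, a_5 = floor((12 + 12)/2) = 12.
  m_6 = 2*12 - 12 = 12, d_6 = (162 - 12^2)/2 = 18/2 = 9, a_6 = floor((12 + 12)/9) = 2.
  m_7 = 9*2 - 12 = 6, d_7 = (162 - 6^2)/9 = 126/9 = 14, a_7 = floor((12 + 6)/14) = 1.
  m_8 = 14*1 - 6 = 8, d_8 = (162 - 8^2)/14 = 98/14 = 7, a_8 = floor((12 + 8)/7) = 2.
  m_9 = 7*2 - 8 = 6, d_9 = (162 - 6^2)/7 = 126/7 = 18, a_9 = floor((12 + 6)/18) = 1.
  m_10 = 18*1 - 6 = 12, d_10 = (162 - 12^2)/18 = 18/18 = 1, a_10 = floor((12 + 12)/1) = 24.
  m_11 = 1*24 - 12 = 12, d_11 = (162 - 12^2)/1 = 18/1 = 18: (m_11, d_11) = (m_1, d_1) = (12, 18), so from here the quotients repeat a_1, ..., a_10; the period length is 10.
So sqrt(162) = [12; (1, 2, 1, 2, 12, 2, 1, 2, 1, 24)] with period length k = 10.
k is even, so the fundamental solution of x^2 - 162y^2 = 1 is (p_{k-1}, q_{k-1}) = (p_9, q_9); compute convergents through index 9.
Convergents (p_i = a_i*p_{i-1} + p_{i-2}, q_i = a_i*q_{i-1} + q_{i-2} with p_{-2}=0, p_{-1}=1, q_{-2}=1, q_{-1}=0):
  i=0: a_0=12, p_0 = 12*1 + 0 = 12, q_0 = 12*0 + 1 = 1.
  i=1: a_1=1, p_1 = 1*12 + 1 = 13, q_1 = 1*1 + 0 = 1.
  i=2: a_2=2, p_2 = 2*13 + 12 = 38, q_2 = 2*1 + 1 = 3.
  i=3: a_3=1, p_3 = 1*38 + 13 = 51, q_3 = 1*3 + 1 = 4.
  i=4: a_4=2, p_4 = 2*51 + 38 = 140, q_4 = 2*4 + 3 = 11.
  i=5: a_5=12, p_5 = 12*140 + 51 = 1731, q_5 = 12*11 + 4 = 136.
  i=6: a_6=2, p_6 = 2*1731 + 140 = 3602, q_6 = 2*136 + 11 = 283.
  i=7: a_7=1, p_7 = 1*3602 + 1731 = 5333, q_7 = 1*283 + 136 = 419.
  i=8: a_8=2, p_8 = 2*5333 + 3602 = 14268, q_8 = 2*419 + 283 = 1121.
  i=9: a_9=1, p_9 = 1*14268 + 5333 = 19601, q_9 = 1*1121 + 419 = 1540.
Check: 19601^2 - 162*1540^2 = 384199201 - 384199200 = 1, so (x, y) = (19601, 1540) solves the equation, and by the theorem it is the least positive solution.

(x, y) = (19601, 1540)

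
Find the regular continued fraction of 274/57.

[4; 1, 4, 5, 2]

Run the Euclidean algorithm on 274 and 57; the successive quotients are the partial quotients a_0, a_1, ... (each step inverts the fractional part left over by the previous one):
  274 = 4*57 + 46, so a_0 = 4.
  57 = 1*46 + 11, so a_1 = 1.
  46 = 4*11 + 2, so a_2 = 4.
  11 = 5*2 + 1, so a_3 = 5.
  2 = 2*1 + 0, so a_4 = 2.
The remainder reaches 0 after 5 divisions, so the expansion has 5 partial quotients, read off in order.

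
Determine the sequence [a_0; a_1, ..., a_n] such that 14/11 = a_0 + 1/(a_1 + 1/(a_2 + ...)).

Run the Euclidean algorithm on 14 and 11; the successive quotients are the partial quotients a_0, a_1, ... (each step inverts the fractional part left over by the previous one):
  14 = 1*11 + 3, so a_0 = 1.
  11 = 3*3 + 2, so a_1 = 3.
  3 = 1*2 + 1, so a_2 = 1.
  2 = 2*1 + 0, so a_3 = 2.
The remainder reaches 0 after 4 divisions, so the expansion has 4 partial quotients, read off in order.

[1; 3, 1, 2]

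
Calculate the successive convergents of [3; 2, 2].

3/1, 7/2, 17/5

Using the convergent recurrence p_i = a_i*p_{i-1} + p_{i-2}, q_i = a_i*q_{i-1} + q_{i-2} with p_{-2}=0, p_{-1}=1, q_{-2}=1, q_{-1}=0:
  i=0: a_0=3, p_0 = 3*1 + 0 = 3, q_0 = 3*0 + 1 = 1.
  i=1: a_1=2, p_1 = 2*3 + 1 = 7, q_1 = 2*1 + 0 = 2.
  i=2: a_2=2, p_2 = 2*7 + 3 = 17, q_2 = 2*2 + 1 = 5.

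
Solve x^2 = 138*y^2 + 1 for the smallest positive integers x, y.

(x, y) = (47, 4)

First expand sqrt(138) as a continued fraction. With x_i = (sqrt(138) + m_i)/d_i and (m_0, d_0) = (0, 1): a_0 = floor(sqrt(138)) = 11, since 11^2 = 121 <= 138 < 144 = 12^2.
Iterate m_{i+1} = d_i*a_i - m_i, d_{i+1} = (138 - m_{i+1}^2)/d_i, a_{i+1} = floor((a_0 + m_{i+1})/d_{i+1}):
  m_1 = 1*11 - 0 = 11, d_1 = (138 - 11^2)/1 = 17/1 = 17, a_1 = floor((11 + 11)/17) = 1.
  m_2 = 17*1 - 11 = 6, d_2 = (138 - 6^2)/17 = 102/17 = 6, a_2 = floor((11 + 6)/6) = 2.
  m_3 = 6*2 - 6 = 6, d_3 = (138 - 6^2)/6 = 102/6 = 17, a_3 = floor((11 + 6)/17) = 1.
  m_4 = 17*1 - 6 = 11, d_4 = (138 - 11^2)/17 = 17/17 = 1, a_4 = floor((11 + 11)/1) = 22.
  m_5 = 1*22 - 11 = 11, d_5 = (138 - 11^2)/1 = 17/1 = 17: (m_5, d_5) = (m_1, d_1) = (11, 17), so from here the quotients repeat a_1, ..., a_4; the period length is 4.
So sqrt(138) = [11; (1, 2, 1, 22)] with period length k = 4.
k is even, so the fundamental solution of x^2 - 138y^2 = 1 is (p_{k-1}, q_{k-1}) = (p_3, q_3); compute convergents through index 3.
Convergents (p_i = a_i*p_{i-1} + p_{i-2}, q_i = a_i*q_{i-1} + q_{i-2} with p_{-2}=0, p_{-1}=1, q_{-2}=1, q_{-1}=0):
  i=0: a_0=11, p_0 = 11*1 + 0 = 11, q_0 = 11*0 + 1 = 1.
  i=1: a_1=1, p_1 = 1*11 + 1 = 12, q_1 = 1*1 + 0 = 1.
  i=2: a_2=2, p_2 = 2*12 + 11 = 35, q_2 = 2*1 + 1 = 3.
  i=3: a_3=1, p_3 = 1*35 + 12 = 47, q_3 = 1*3 + 1 = 4.
Check: 47^2 - 138*4^2 = 2209 - 2208 = 1, so (x, y) = (47, 4) solves the equation, and by the theorem it is the least positive solution.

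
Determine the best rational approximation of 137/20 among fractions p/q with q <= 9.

Expand x = 137/20 as a continued fraction with the Euclidean algorithm:
  137 = 6*20 + 17, so a_0 = 6.
  20 = 1*17 + 3, so a_1 = 1.
  17 = 5*3 + 2, so a_2 = 5.
  3 = 1*2 + 1, so a_3 = 1.
  2 = 2*1 + 0, so a_4 = 2.
so x = [6; 1, 5, 1, 2].
Convergents (p_i = a_i*p_{i-1} + p_{i-2}, q_i = a_i*q_{i-1} + q_{i-2} with p_{-2}=0, p_{-1}=1, q_{-2}=1, q_{-1}=0), until the denominator exceeds 9:
  i=0: a_0=6, p_0 = 6*1 + 0 = 6, q_0 = 6*0 + 1 = 1.
  i=1: a_1=1, p_1 = 1*6 + 1 = 7, q_1 = 1*1 + 0 = 1.
  i=2: a_2=5, p_2 = 5*7 + 6 = 41, q_2 = 5*1 + 1 = 6.
  i=3: a_3=1, p_3 = 1*41 + 7 = 48, q_3 = 1*6 + 1 = 7.
  i=4: a_4=2, p_4 = 2*48 + 41 = 137, q_4 = 2*7 + 6 = 20.
q_4 = 20 > 9, so the last convergent with denominator <= 9 is p_3/q_3 = 48/7.
The closest fraction with denominator <= 9 is either p_3/q_3 or the intermediate fraction (k*p_3 + p_2)/(k*q_3 + q_2) with the largest k >= 1 whose denominator stays <= 9; these approach x as k grows, and every other convergent or intermediate fraction in range is farther away.
Largest k: floor((9 - q_2)/q_3) = floor((9 - 6)/7) = 0.
Since k = 0, no intermediate fraction beyond p_3/q_3 has denominator <= 9, so the convergent 48/7 is the closest (its error is |137*7 - 48*20|/(20*7) = 1/140).

48/7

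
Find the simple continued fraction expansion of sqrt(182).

Write x_i = (sqrt(182) + m_i)/d_i with (m_0, d_0) = (0, 1). a_0 = floor(sqrt(182)) = 13, since 13^2 = 169 <= 182 < 196 = 14^2.
Iterate m_{i+1} = d_i*a_i - m_i, d_{i+1} = (182 - m_{i+1}^2)/d_i, a_{i+1} = floor((a_0 + m_{i+1})/d_{i+1}):
  m_1 = 1*13 - 0 = 13, d_1 = (182 - 13^2)/1 = 13/1 = 13, a_1 = floor((13 + 13)/13) = 2.
  m_2 = 13*2 - 13 = 13, d_2 = (182 - 13^2)/13 = 13/13 = 1, a_2 = floor((13 + 13)/1) = 26.
  m_3 = 1*26 - 13 = 13, d_3 = (182 - 13^2)/1 = 13/1 = 13: (m_3, d_3) = (m_1, d_1) = (13, 13), so from here the quotients repeat a_1, a_2; the period length is 2.
Hence the expansion of sqrt(182) is a_0 = 13 followed by the repeating block 2, 26 (period 2).

[13; (2, 26)]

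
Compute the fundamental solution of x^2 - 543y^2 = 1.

(x, y) = (669337, 28724)

First expand sqrt(543) as a continued fraction. With x_i = (sqrt(543) + m_i)/d_i and (m_0, d_0) = (0, 1): a_0 = floor(sqrt(543)) = 23, since 23^2 = 529 <= 543 < 576 = 24^2.
Iterate m_{i+1} = d_i*a_i - m_i, d_{i+1} = (543 - m_{i+1}^2)/d_i, a_{i+1} = floor((a_0 + m_{i+1})/d_{i+1}):
  m_1 = 1*23 - 0 = 23, d_1 = (543 - 23^2)/1 = 14/1 = 14, a_1 = floor((23 + 23)/14) = 3.
  m_2 = 14*3 - 23 = 19, d_2 = (543 - 19^2)/14 = 182/14 = 13, a_2 = floor((23 + 19)/13) = 3.
  m_3 = 13*3 - 19 = 20, d_3 = (543 - 20^2)/13 = 143/13 = 11, a_3 = floor((23 + 20)/11) = 3.
  m_4 = 11*3 - 20 = 13, d_4 = (543 - 13^2)/11 = 374/11 = 34, a_4 = floor((23 + 13)/34) = 1.
  m_5 = 34*1 - 13 = 21, d_5 = (543 - 21^2)/34 = 102/34 = 3, a_5 = floor((23 + 21)/3) = 14.
  m_6 = 3*14 - 21 = 21, d_6 = (543 - 21^2)/3 = 102/3 = 34, a_6 = floor((23 + 21)/34) = 1.
  m_7 = 34*1 - 21 = 13, d_7 = (543 - 13^2)/34 = 374/34 = 11, a_7 = floor((23 + 13)/11) = 3.
  m_8 = 11*3 - 13 = 20, d_8 = (543 - 20^2)/11 = 143/11 = 13, a_8 = floor((23 + 20)/13) = 3.
  m_9 = 13*3 - 20 = 19, d_9 = (543 - 19^2)/13 = 182/13 = 14, a_9 = floor((23 + 19)/14) = 3.
  m_10 = 14*3 - 19 = 23, d_10 = (543 - 23^2)/14 = 14/14 = 1, a_10 = floor((23 + 23)/1) = 46.
  m_11 = 1*46 - 23 = 23, d_11 = (543 - 23^2)/1 = 14/1 = 14: (m_11, d_11) = (m_1, d_1) = (23, 14), so from here the quotients repeat a_1, ..., a_10; the period length is 10.
So sqrt(543) = [23; (3, 3, 3, 1, 14, 1, 3, 3, 3, 46)] with period length k = 10.
k is even, so the fundamental solution of x^2 - 543y^2 = 1 is (p_{k-1}, q_{k-1}) = (p_9, q_9); compute convergents through index 9.
Convergents (p_i = a_i*p_{i-1} + p_{i-2}, q_i = a_i*q_{i-1} + q_{i-2} with p_{-2}=0, p_{-1}=1, q_{-2}=1, q_{-1}=0):
  i=0: a_0=23, p_0 = 23*1 + 0 = 23, q_0 = 23*0 + 1 = 1.
  i=1: a_1=3, p_1 = 3*23 + 1 = 70, q_1 = 3*1 + 0 = 3.
  i=2: a_2=3, p_2 = 3*70 + 23 = 233, q_2 = 3*3 + 1 = 10.
  i=3: a_3=3, p_3 = 3*233 + 70 = 769, q_3 = 3*10 + 3 = 33.
  i=4: a_4=1, p_4 = 1*769 + 233 = 1002, q_4 = 1*33 + 10 = 43.
  i=5: a_5=14, p_5 = 14*1002 + 769 = 14797, q_5 = 14*43 + 33 = 635.
  i=6: a_6=1, p_6 = 1*14797 + 1002 = 15799, q_6 = 1*635 + 43 = 678.
  i=7: a_7=3, p_7 = 3*15799 + 14797 = 62194, q_7 = 3*678 + 635 = 2669.
  i=8: a_8=3, p_8 = 3*62194 + 15799 = 202381, q_8 = 3*2669 + 678 = 8685.
  i=9: a_9=3, p_9 = 3*202381 + 62194 = 669337, q_9 = 3*8685 + 2669 = 28724.
Check: 669337^2 - 543*28724^2 = 448012019569 - 448012019568 = 1, so (x, y) = (669337, 28724) solves the equation, and by the theorem it is the least positive solution.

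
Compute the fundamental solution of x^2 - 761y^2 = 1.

First expand sqrt(761) as a continued fraction. With x_i = (sqrt(761) + m_i)/d_i and (m_0, d_0) = (0, 1): a_0 = floor(sqrt(761)) = 27, since 27^2 = 729 <= 761 < 784 = 28^2.
Iterate m_{i+1} = d_i*a_i - m_i, d_{i+1} = (761 - m_{i+1}^2)/d_i, a_{i+1} = floor((a_0 + m_{i+1})/d_{i+1}):
  m_1 = 1*27 - 0 = 27, d_1 = (761 - 27^2)/1 = 32/1 = 32, a_1 = floor((27 + 27)/32) = 1.
  m_2 = 32*1 - 27 = 5, d_2 = (761 - 5^2)/32 = 736/32 = 23, a_2 = floor((27 + 5)/23) = 1.
  m_3 = 23*1 - 5 = 18, d_3 = (761 - 18^2)/23 = 437/23 = 19, a_3 = floor((27 + 18)/19) = 2.
  m_4 = 19*2 - 18 = 20, d_4 = (761 - 20^2)/19 = 361/19 = 19, a_4 = floor((27 + 20)/19) = 2.
  m_5 = 19*2 - 20 = 18, d_5 = (761 - 18^2)/19 = 437/19 = 23, a_5 = floor((27 + 18)/23) = 1.
  m_6 = 23*1 - 18 = 5, d_6 = (761 - 5^2)/23 = 736/23 = 32, a_6 = floor((27 + 5)/32) = 1.
  m_7 = 32*1 - 5 = 27, d_7 = (761 - 27^2)/32 = 32/32 = 1, a_7 = floor((27 + 27)/1) = 54.
  m_8 = 1*54 - 27 = 27, d_8 = (761 - 27^2)/1 = 32/1 = 32: (m_8, d_8) = (m_1, d_1) = (27, 32), so from here the quotients repeat a_1, ..., a_7; the period length is 7.
So sqrt(761) = [27; (1, 1, 2, 2, 1, 1, 54)] with period length k = 7.
k is odd, so (p_{k-1}, q_{k-1}) only solves x^2 - 761y^2 = -1 and the fundamental solution of x^2 - 761y^2 = 1 is (p_{2k-1}, q_{2k-1}) = (p_13, q_13); compute convergents through index 13, running through the period twice.
Convergents (p_i = a_i*p_{i-1} + p_{i-2}, q_i = a_i*q_{i-1} + q_{i-2} with p_{-2}=0, p_{-1}=1, q_{-2}=1, q_{-1}=0):
  i=0: a_0=27, p_0 = 27*1 + 0 = 27, q_0 = 27*0 + 1 = 1.
  i=1: a_1=1, p_1 = 1*27 + 1 = 28, q_1 = 1*1 + 0 = 1.
  i=2: a_2=1, p_2 = 1*28 + 27 = 55, q_2 = 1*1 + 1 = 2.
  i=3: a_3=2, p_3 = 2*55 + 28 = 138, q_3 = 2*2 + 1 = 5.
  i=4: a_4=2, p_4 = 2*138 + 55 = 331, q_4 = 2*5 + 2 = 12.
  i=5: a_5=1, p_5 = 1*331 + 138 = 469, q_5 = 1*12 + 5 = 17.
  i=6: a_6=1, p_6 = 1*469 + 331 = 800, q_6 = 1*17 + 12 = 29.
  i=7: a_7=54, p_7 = 54*800 + 469 = 43669, q_7 = 54*29 + 17 = 1583.
  i=8: a_8=1, p_8 = 1*43669 + 800 = 44469, q_8 = 1*1583 + 29 = 1612.
  i=9: a_9=1, p_9 = 1*44469 + 43669 = 88138, q_9 = 1*1612 + 1583 = 3195.
  i=10: a_10=2, p_10 = 2*88138 + 44469 = 220745, q_10 = 2*3195 + 1612 = 8002.
  i=11: a_11=2, p_11 = 2*220745 + 88138 = 529628, q_11 = 2*8002 + 3195 = 19199.
  i=12: a_12=1, p_12 = 1*529628 + 220745 = 750373, q_12 = 1*19199 + 8002 = 27201.
  i=13: a_13=1, p_13 = 1*750373 + 529628 = 1280001, q_13 = 1*27201 + 19199 = 46400.
Indeed p_6^2 - 761*q_6^2 = 640000 - 640001 = -1, not +1.
Check: 1280001^2 - 761*46400^2 = 1638402560001 - 1638402560000 = 1, so (x, y) = (1280001, 46400) solves the equation, and by the theorem it is the least positive solution.

(x, y) = (1280001, 46400)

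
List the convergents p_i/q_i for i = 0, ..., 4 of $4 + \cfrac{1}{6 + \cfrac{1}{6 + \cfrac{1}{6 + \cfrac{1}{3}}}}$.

4/1, 25/6, 154/37, 949/228, 3001/721

Using the convergent recurrence p_i = a_i*p_{i-1} + p_{i-2}, q_i = a_i*q_{i-1} + q_{i-2} with p_{-2}=0, p_{-1}=1, q_{-2}=1, q_{-1}=0:
  i=0: a_0=4, p_0 = 4*1 + 0 = 4, q_0 = 4*0 + 1 = 1.
  i=1: a_1=6, p_1 = 6*4 + 1 = 25, q_1 = 6*1 + 0 = 6.
  i=2: a_2=6, p_2 = 6*25 + 4 = 154, q_2 = 6*6 + 1 = 37.
  i=3: a_3=6, p_3 = 6*154 + 25 = 949, q_3 = 6*37 + 6 = 228.
  i=4: a_4=3, p_4 = 3*949 + 154 = 3001, q_4 = 3*228 + 37 = 721.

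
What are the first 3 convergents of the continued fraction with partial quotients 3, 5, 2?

3/1, 16/5, 35/11

Using the convergent recurrence p_i = a_i*p_{i-1} + p_{i-2}, q_i = a_i*q_{i-1} + q_{i-2} with p_{-2}=0, p_{-1}=1, q_{-2}=1, q_{-1}=0:
  i=0: a_0=3, p_0 = 3*1 + 0 = 3, q_0 = 3*0 + 1 = 1.
  i=1: a_1=5, p_1 = 5*3 + 1 = 16, q_1 = 5*1 + 0 = 5.
  i=2: a_2=2, p_2 = 2*16 + 3 = 35, q_2 = 2*5 + 1 = 11.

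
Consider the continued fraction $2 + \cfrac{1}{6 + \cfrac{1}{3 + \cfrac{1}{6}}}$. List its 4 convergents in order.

2/1, 13/6, 41/19, 259/120

Using the convergent recurrence p_i = a_i*p_{i-1} + p_{i-2}, q_i = a_i*q_{i-1} + q_{i-2} with p_{-2}=0, p_{-1}=1, q_{-2}=1, q_{-1}=0:
  i=0: a_0=2, p_0 = 2*1 + 0 = 2, q_0 = 2*0 + 1 = 1.
  i=1: a_1=6, p_1 = 6*2 + 1 = 13, q_1 = 6*1 + 0 = 6.
  i=2: a_2=3, p_2 = 3*13 + 2 = 41, q_2 = 3*6 + 1 = 19.
  i=3: a_3=6, p_3 = 6*41 + 13 = 259, q_3 = 6*19 + 6 = 120.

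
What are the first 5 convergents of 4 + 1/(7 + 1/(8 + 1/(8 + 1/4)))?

4/1, 29/7, 236/57, 1917/463, 7904/1909

Using the convergent recurrence p_i = a_i*p_{i-1} + p_{i-2}, q_i = a_i*q_{i-1} + q_{i-2} with p_{-2}=0, p_{-1}=1, q_{-2}=1, q_{-1}=0:
  i=0: a_0=4, p_0 = 4*1 + 0 = 4, q_0 = 4*0 + 1 = 1.
  i=1: a_1=7, p_1 = 7*4 + 1 = 29, q_1 = 7*1 + 0 = 7.
  i=2: a_2=8, p_2 = 8*29 + 4 = 236, q_2 = 8*7 + 1 = 57.
  i=3: a_3=8, p_3 = 8*236 + 29 = 1917, q_3 = 8*57 + 7 = 463.
  i=4: a_4=4, p_4 = 4*1917 + 236 = 7904, q_4 = 4*463 + 57 = 1909.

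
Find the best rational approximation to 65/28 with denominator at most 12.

7/3

Expand x = 65/28 as a continued fraction with the Euclidean algorithm:
  65 = 2*28 + 9, so a_0 = 2.
  28 = 3*9 + 1, so a_1 = 3.
  9 = 9*1 + 0, so a_2 = 9.
so x = [2; 3, 9].
Convergents (p_i = a_i*p_{i-1} + p_{i-2}, q_i = a_i*q_{i-1} + q_{i-2} with p_{-2}=0, p_{-1}=1, q_{-2}=1, q_{-1}=0), until the denominator exceeds 12:
  i=0: a_0=2, p_0 = 2*1 + 0 = 2, q_0 = 2*0 + 1 = 1.
  i=1: a_1=3, p_1 = 3*2 + 1 = 7, q_1 = 3*1 + 0 = 3.
  i=2: a_2=9, p_2 = 9*7 + 2 = 65, q_2 = 9*3 + 1 = 28.
q_2 = 28 > 12, so the last convergent with denominator <= 12 is p_1/q_1 = 7/3.
The closest fraction with denominator <= 12 is either p_1/q_1 or the intermediate fraction (k*p_1 + p_0)/(k*q_1 + q_0) with the largest k >= 1 whose denominator stays <= 12; these approach x as k grows, and every other convergent or intermediate fraction in range is farther away.
Largest k: floor((12 - q_0)/q_1) = floor((12 - 1)/3) = 3.
That gives (3*7 + 2)/(3*3 + 1) = 23/10.
Compare the errors: |x - 7/3| = |65*3 - 7*28|/(28*3) = 1/84, and |x - 23/10| = |65*10 - 23*28|/(28*10) = 6/280.
Cross-multiplying, 1*280 = 280 < 504 = 6*84, so 1/84 is smaller: the convergent 7/3 is closer to x than 23/10.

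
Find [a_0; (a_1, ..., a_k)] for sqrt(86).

Write x_i = (sqrt(86) + m_i)/d_i with (m_0, d_0) = (0, 1). a_0 = floor(sqrt(86)) = 9, since 9^2 = 81 <= 86 < 100 = 10^2.
Iterate m_{i+1} = d_i*a_i - m_i, d_{i+1} = (86 - m_{i+1}^2)/d_i, a_{i+1} = floor((a_0 + m_{i+1})/d_{i+1}):
  m_1 = 1*9 - 0 = 9, d_1 = (86 - 9^2)/1 = 5/1 = 5, a_1 = floor((9 + 9)/5) = 3.
  m_2 = 5*3 - 9 = 6, d_2 = (86 - 6^2)/5 = 50/5 = 10, a_2 = floor((9 + 6)/10) = 1.
  m_3 = 10*1 - 6 = 4, d_3 = (86 - 4^2)/10 = 70/10 = 7, a_3 = floor((9 + 4)/7) = 1.
  m_4 = 7*1 - 4 = 3, d_4 = (86 - 3^2)/7 = 77/7 = 11, a_4 = floor((9 + 3)/11) = 1.
  m_5 = 11*1 - 3 = 8, d_5 = (86 - 8^2)/11 = 22/11 = 2, a_5 = floor((9 + 8)/2) = 8.
  m_6 = 2*8 - 8 = 8, d_6 = (86 - 8^2)/2 = 22/2 = 11, a_6 = floor((9 + 8)/11) = 1.
  m_7 = 11*1 - 8 = 3, d_7 = (86 - 3^2)/11 = 77/11 = 7, a_7 = floor((9 + 3)/7) = 1.
  m_8 = 7*1 - 3 = 4, d_8 = (86 - 4^2)/7 = 70/7 = 10, a_8 = floor((9 + 4)/10) = 1.
  m_9 = 10*1 - 4 = 6, d_9 = (86 - 6^2)/10 = 50/10 = 5, a_9 = floor((9 + 6)/5) = 3.
  m_10 = 5*3 - 6 = 9, d_10 = (86 - 9^2)/5 = 5/5 = 1, a_10 = floor((9 + 9)/1) = 18.
  m_11 = 1*18 - 9 = 9, d_11 = (86 - 9^2)/1 = 5/1 = 5: (m_11, d_11) = (m_1, d_1) = (9, 5), so from here the quotients repeat a_1, ..., a_10; the period length is 10.
Hence the expansion of sqrt(86) is a_0 = 9 followed by the repeating block 3, 1, 1, 1, 8, 1, 1, 1, 3, 18 (period 10).

[9; (3, 1, 1, 1, 8, 1, 1, 1, 3, 18)]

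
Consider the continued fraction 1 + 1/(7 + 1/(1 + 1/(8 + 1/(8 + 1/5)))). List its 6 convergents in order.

Using the convergent recurrence p_i = a_i*p_{i-1} + p_{i-2}, q_i = a_i*q_{i-1} + q_{i-2} with p_{-2}=0, p_{-1}=1, q_{-2}=1, q_{-1}=0:
  i=0: a_0=1, p_0 = 1*1 + 0 = 1, q_0 = 1*0 + 1 = 1.
  i=1: a_1=7, p_1 = 7*1 + 1 = 8, q_1 = 7*1 + 0 = 7.
  i=2: a_2=1, p_2 = 1*8 + 1 = 9, q_2 = 1*7 + 1 = 8.
  i=3: a_3=8, p_3 = 8*9 + 8 = 80, q_3 = 8*8 + 7 = 71.
  i=4: a_4=8, p_4 = 8*80 + 9 = 649, q_4 = 8*71 + 8 = 576.
  i=5: a_5=5, p_5 = 5*649 + 80 = 3325, q_5 = 5*576 + 71 = 2951.

1/1, 8/7, 9/8, 80/71, 649/576, 3325/2951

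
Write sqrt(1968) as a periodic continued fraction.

Write x_i = (sqrt(1968) + m_i)/d_i with (m_0, d_0) = (0, 1). a_0 = floor(sqrt(1968)) = 44, since 44^2 = 1936 <= 1968 < 2025 = 45^2.
Iterate m_{i+1} = d_i*a_i - m_i, d_{i+1} = (1968 - m_{i+1}^2)/d_i, a_{i+1} = floor((a_0 + m_{i+1})/d_{i+1}):
  m_1 = 1*44 - 0 = 44, d_1 = (1968 - 44^2)/1 = 32/1 = 32, a_1 = floor((44 + 44)/32) = 2.
  m_2 = 32*2 - 44 = 20, d_2 = (1968 - 20^2)/32 = 1568/32 = 49, a_2 = floor((44 + 20)/49) = 1.
  m_3 = 49*1 - 20 = 29, d_3 = (1968 - 29^2)/49 = 1127/49 = 23, a_3 = floor((44 + 29)/23) = 3.
  m_4 = 23*3 - 29 = 40, d_4 = (1968 - 40^2)/23 = 368/23 = 16, a_4 = floor((44 + 40)/16) = 5.
  m_5 = 16*5 - 40 = 40, d_5 = (1968 - 40^2)/16 = 368/16 = 23, a_5 = floor((44 + 40)/23) = 3.
  m_6 = 23*3 - 40 = 29, d_6 = (1968 - 29^2)/23 = 1127/23 = 49, a_6 = floor((44 + 29)/49) = 1.
  m_7 = 49*1 - 29 = 20, d_7 = (1968 - 20^2)/49 = 1568/49 = 32, a_7 = floor((44 + 20)/32) = 2.
  m_8 = 32*2 - 20 = 44, d_8 = (1968 - 44^2)/32 = 32/32 = 1, a_8 = floor((44 + 44)/1) = 88.
  m_9 = 1*88 - 44 = 44, d_9 = (1968 - 44^2)/1 = 32/1 = 32: (m_9, d_9) = (m_1, d_1) = (44, 32), so from here the quotients repeat a_1, ..., a_8; the period length is 8.
Hence the expansion of sqrt(1968) is a_0 = 44 followed by the repeating block 2, 1, 3, 5, 3, 1, 2, 88 (period 8).

[44; (2, 1, 3, 5, 3, 1, 2, 88)]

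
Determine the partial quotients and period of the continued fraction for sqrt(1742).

[41; (1, 2, 1, 4, 6, 4, 1, 2, 1, 82)]

Write x_i = (sqrt(1742) + m_i)/d_i with (m_0, d_0) = (0, 1). a_0 = floor(sqrt(1742)) = 41, since 41^2 = 1681 <= 1742 < 1764 = 42^2.
Iterate m_{i+1} = d_i*a_i - m_i, d_{i+1} = (1742 - m_{i+1}^2)/d_i, a_{i+1} = floor((a_0 + m_{i+1})/d_{i+1}):
  m_1 = 1*41 - 0 = 41, d_1 = (1742 - 41^2)/1 = 61/1 = 61, a_1 = floor((41 + 41)/61) = 1.
  m_2 = 61*1 - 41 = 20, d_2 = (1742 - 20^2)/61 = 1342/61 = 22, a_2 = floor((41 + 20)/22) = 2.
  m_3 = 22*2 - 20 = 24, d_3 = (1742 - 24^2)/22 = 1166/22 = 53, a_3 = floor((41 + 24)/53) = 1.
  m_4 = 53*1 - 24 = 29, d_4 = (1742 - 29^2)/53 = 901/53 = 17, a_4 = floor((41 + 29)/17) = 4.
  m_5 = 17*4 - 29 = 39, d_5 = (1742 - 39^2)/17 = 221/17 = 13, a_5 = floor((41 + 39)/13) = 6.
  m_6 = 13*6 - 39 = 39, d_6 = (1742 - 39^2)/13 = 221/13 = 17, a_6 = floor((41 + 39)/17) = 4.
  m_7 = 17*4 - 39 = 29, d_7 = (1742 - 29^2)/17 = 901/17 = 53, a_7 = floor((41 + 29)/53) = 1.
  m_8 = 53*1 - 29 = 24, d_8 = (1742 - 24^2)/53 = 1166/53 = 22, a_8 = floor((41 + 24)/22) = 2.
  m_9 = 22*2 - 24 = 20, d_9 = (1742 - 20^2)/22 = 1342/22 = 61, a_9 = floor((41 + 20)/61) = 1.
  m_10 = 61*1 - 20 = 41, d_10 = (1742 - 41^2)/61 = 61/61 = 1, a_10 = floor((41 + 41)/1) = 82.
  m_11 = 1*82 - 41 = 41, d_11 = (1742 - 41^2)/1 = 61/1 = 61: (m_11, d_11) = (m_1, d_1) = (41, 61), so from here the quotients repeat a_1, ..., a_10; the period length is 10.
Hence the expansion of sqrt(1742) is a_0 = 41 followed by the repeating block 1, 2, 1, 4, 6, 4, 1, 2, 1, 82 (period 10).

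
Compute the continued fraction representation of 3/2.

[1; 2]

Run the Euclidean algorithm on 3 and 2; the successive quotients are the partial quotients a_0, a_1, ... (each step inverts the fractional part left over by the previous one):
  3 = 1*2 + 1, so a_0 = 1.
  2 = 2*1 + 0, so a_1 = 2.
The remainder reaches 0 after 2 divisions, so the expansion has 2 partial quotients, read off in order.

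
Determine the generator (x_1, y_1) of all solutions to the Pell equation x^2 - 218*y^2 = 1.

(x, y) = (126003, 8534)

First expand sqrt(218) as a continued fraction. With x_i = (sqrt(218) + m_i)/d_i and (m_0, d_0) = (0, 1): a_0 = floor(sqrt(218)) = 14, since 14^2 = 196 <= 218 < 225 = 15^2.
Iterate m_{i+1} = d_i*a_i - m_i, d_{i+1} = (218 - m_{i+1}^2)/d_i, a_{i+1} = floor((a_0 + m_{i+1})/d_{i+1}):
  m_1 = 1*14 - 0 = 14, d_1 = (218 - 14^2)/1 = 22/1 = 22, a_1 = floor((14 + 14)/22) = 1.
  m_2 = 22*1 - 14 = 8, d_2 = (218 - 8^2)/22 = 154/22 = 7, a_2 = floor((14 + 8)/7) = 3.
  m_3 = 7*3 - 8 = 13, d_3 = (218 - 13^2)/7 = 49/7 = 7, a_3 = floor((14 + 13)/7) = 3.
  m_4 = 7*3 - 13 = 8, d_4 = (218 - 8^2)/7 = 154/7 = 22, a_4 = floor((14 + 8)/22) = 1.
  m_5 = 22*1 - 8 = 14, d_5 = (218 - 14^2)/22 = 22/22 = 1, a_5 = floor((14 + 14)/1) = 28.
  m_6 = 1*28 - 14 = 14, d_6 = (218 - 14^2)/1 = 22/1 = 22: (m_6, d_6) = (m_1, d_1) = (14, 22), so from here the quotients repeat a_1, ..., a_5; the period length is 5.
So sqrt(218) = [14; (1, 3, 3, 1, 28)] with period length k = 5.
k is odd, so (p_{k-1}, q_{k-1}) only solves x^2 - 218y^2 = -1 and the fundamental solution of x^2 - 218y^2 = 1 is (p_{2k-1}, q_{2k-1}) = (p_9, q_9); compute convergents through index 9, running through the period twice.
Convergents (p_i = a_i*p_{i-1} + p_{i-2}, q_i = a_i*q_{i-1} + q_{i-2} with p_{-2}=0, p_{-1}=1, q_{-2}=1, q_{-1}=0):
  i=0: a_0=14, p_0 = 14*1 + 0 = 14, q_0 = 14*0 + 1 = 1.
  i=1: a_1=1, p_1 = 1*14 + 1 = 15, q_1 = 1*1 + 0 = 1.
  i=2: a_2=3, p_2 = 3*15 + 14 = 59, q_2 = 3*1 + 1 = 4.
  i=3: a_3=3, p_3 = 3*59 + 15 = 192, q_3 = 3*4 + 1 = 13.
  i=4: a_4=1, p_4 = 1*192 + 59 = 251, q_4 = 1*13 + 4 = 17.
  i=5: a_5=28, p_5 = 28*251 + 192 = 7220, q_5 = 28*17 + 13 = 489.
  i=6: a_6=1, p_6 = 1*7220 + 251 = 7471, q_6 = 1*489 + 17 = 506.
  i=7: a_7=3, p_7 = 3*7471 + 7220 = 29633, q_7 = 3*506 + 489 = 2007.
  i=8: a_8=3, p_8 = 3*29633 + 7471 = 96370, q_8 = 3*2007 + 506 = 6527.
  i=9: a_9=1, p_9 = 1*96370 + 29633 = 126003, q_9 = 1*6527 + 2007 = 8534.
Indeed p_4^2 - 218*q_4^2 = 63001 - 63002 = -1, not +1.
Check: 126003^2 - 218*8534^2 = 15876756009 - 15876756008 = 1, so (x, y) = (126003, 8534) solves the equation, and by the theorem it is the least positive solution.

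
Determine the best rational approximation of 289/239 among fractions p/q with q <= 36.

29/24

Expand x = 289/239 as a continued fraction with the Euclidean algorithm:
  289 = 1*239 + 50, so a_0 = 1.
  239 = 4*50 + 39, so a_1 = 4.
  50 = 1*39 + 11, so a_2 = 1.
  39 = 3*11 + 6, so a_3 = 3.
  11 = 1*6 + 5, so a_4 = 1.
  6 = 1*5 + 1, so a_5 = 1.
  5 = 5*1 + 0, so a_6 = 5.
so x = [1; 4, 1, 3, 1, 1, 5].
Convergents (p_i = a_i*p_{i-1} + p_{i-2}, q_i = a_i*q_{i-1} + q_{i-2} with p_{-2}=0, p_{-1}=1, q_{-2}=1, q_{-1}=0), until the denominator exceeds 36:
  i=0: a_0=1, p_0 = 1*1 + 0 = 1, q_0 = 1*0 + 1 = 1.
  i=1: a_1=4, p_1 = 4*1 + 1 = 5, q_1 = 4*1 + 0 = 4.
  i=2: a_2=1, p_2 = 1*5 + 1 = 6, q_2 = 1*4 + 1 = 5.
  i=3: a_3=3, p_3 = 3*6 + 5 = 23, q_3 = 3*5 + 4 = 19.
  i=4: a_4=1, p_4 = 1*23 + 6 = 29, q_4 = 1*19 + 5 = 24.
  i=5: a_5=1, p_5 = 1*29 + 23 = 52, q_5 = 1*24 + 19 = 43.
q_5 = 43 > 36, so the last convergent with denominator <= 36 is p_4/q_4 = 29/24.
The closest fraction with denominator <= 36 is either p_4/q_4 or the intermediate fraction (k*p_4 + p_3)/(k*q_4 + q_3) with the largest k >= 1 whose denominator stays <= 36; these approach x as k grows, and every other convergent or intermediate fraction in range is farther away.
Largest k: floor((36 - q_3)/q_4) = floor((36 - 19)/24) = 0.
Since k = 0, no intermediate fraction beyond p_4/q_4 has denominator <= 36, so the convergent 29/24 is the closest (its error is |289*24 - 29*239|/(239*24) = 5/5736).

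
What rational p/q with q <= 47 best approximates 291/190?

49/32

Expand x = 291/190 as a continued fraction with the Euclidean algorithm:
  291 = 1*190 + 101, so a_0 = 1.
  190 = 1*101 + 89, so a_1 = 1.
  101 = 1*89 + 12, so a_2 = 1.
  89 = 7*12 + 5, so a_3 = 7.
  12 = 2*5 + 2, so a_4 = 2.
  5 = 2*2 + 1, so a_5 = 2.
  2 = 2*1 + 0, so a_6 = 2.
so x = [1; 1, 1, 7, 2, 2, 2].
Convergents (p_i = a_i*p_{i-1} + p_{i-2}, q_i = a_i*q_{i-1} + q_{i-2} with p_{-2}=0, p_{-1}=1, q_{-2}=1, q_{-1}=0), until the denominator exceeds 47:
  i=0: a_0=1, p_0 = 1*1 + 0 = 1, q_0 = 1*0 + 1 = 1.
  i=1: a_1=1, p_1 = 1*1 + 1 = 2, q_1 = 1*1 + 0 = 1.
  i=2: a_2=1, p_2 = 1*2 + 1 = 3, q_2 = 1*1 + 1 = 2.
  i=3: a_3=7, p_3 = 7*3 + 2 = 23, q_3 = 7*2 + 1 = 15.
  i=4: a_4=2, p_4 = 2*23 + 3 = 49, q_4 = 2*15 + 2 = 32.
  i=5: a_5=2, p_5 = 2*49 + 23 = 121, q_5 = 2*32 + 15 = 79.
q_5 = 79 > 47, so the last convergent with denominator <= 47 is p_4/q_4 = 49/32.
The closest fraction with denominator <= 47 is either p_4/q_4 or the intermediate fraction (k*p_4 + p_3)/(k*q_4 + q_3) with the largest k >= 1 whose denominator stays <= 47; these approach x as k grows, and every other convergent or intermediate fraction in range is farther away.
Largest k: floor((47 - q_3)/q_4) = floor((47 - 15)/32) = 1.
That gives (1*49 + 23)/(1*32 + 15) = 72/47.
Compare the errors: |x - 49/32| = |291*32 - 49*190|/(190*32) = 2/6080, and |x - 72/47| = |291*47 - 72*190|/(190*47) = 3/8930.
Cross-multiplying, 2*8930 = 17860 < 18240 = 3*6080, so 2/6080 is smaller: the convergent 49/32 is closer to x than 72/47.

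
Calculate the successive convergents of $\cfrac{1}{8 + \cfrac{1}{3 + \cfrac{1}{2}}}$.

Using the convergent recurrence p_i = a_i*p_{i-1} + p_{i-2}, q_i = a_i*q_{i-1} + q_{i-2} with p_{-2}=0, p_{-1}=1, q_{-2}=1, q_{-1}=0:
  i=0: a_0=0, p_0 = 0*1 + 0 = 0, q_0 = 0*0 + 1 = 1.
  i=1: a_1=8, p_1 = 8*0 + 1 = 1, q_1 = 8*1 + 0 = 8.
  i=2: a_2=3, p_2 = 3*1 + 0 = 3, q_2 = 3*8 + 1 = 25.
  i=3: a_3=2, p_3 = 2*3 + 1 = 7, q_3 = 2*25 + 8 = 58.

0/1, 1/8, 3/25, 7/58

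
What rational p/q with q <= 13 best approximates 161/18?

116/13

Expand x = 161/18 as a continued fraction with the Euclidean algorithm:
  161 = 8*18 + 17, so a_0 = 8.
  18 = 1*17 + 1, so a_1 = 1.
  17 = 17*1 + 0, so a_2 = 17.
so x = [8; 1, 17].
Convergents (p_i = a_i*p_{i-1} + p_{i-2}, q_i = a_i*q_{i-1} + q_{i-2} with p_{-2}=0, p_{-1}=1, q_{-2}=1, q_{-1}=0), until the denominator exceeds 13:
  i=0: a_0=8, p_0 = 8*1 + 0 = 8, q_0 = 8*0 + 1 = 1.
  i=1: a_1=1, p_1 = 1*8 + 1 = 9, q_1 = 1*1 + 0 = 1.
  i=2: a_2=17, p_2 = 17*9 + 8 = 161, q_2 = 17*1 + 1 = 18.
q_2 = 18 > 13, so the last convergent with denominator <= 13 is p_1/q_1 = 9/1.
The closest fraction with denominator <= 13 is either p_1/q_1 or the intermediate fraction (k*p_1 + p_0)/(k*q_1 + q_0) with the largest k >= 1 whose denominator stays <= 13; these approach x as k grows, and every other convergent or intermediate fraction in range is farther away.
Largest k: floor((13 - q_0)/q_1) = floor((13 - 1)/1) = 12.
That gives (12*9 + 8)/(12*1 + 1) = 116/13.
Compare the errors: |x - 9/1| = |161*1 - 9*18|/(18*1) = 1/18, and |x - 116/13| = |161*13 - 116*18|/(18*13) = 5/234.
Cross-multiplying, 5*18 = 90 < 234 = 1*234, so 5/234 is smaller: the intermediate fraction 116/13 is closer to x than 9/1.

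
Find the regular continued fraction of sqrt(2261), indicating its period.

Write x_i = (sqrt(2261) + m_i)/d_i with (m_0, d_0) = (0, 1). a_0 = floor(sqrt(2261)) = 47, since 47^2 = 2209 <= 2261 < 2304 = 48^2.
Iterate m_{i+1} = d_i*a_i - m_i, d_{i+1} = (2261 - m_{i+1}^2)/d_i, a_{i+1} = floor((a_0 + m_{i+1})/d_{i+1}):
  m_1 = 1*47 - 0 = 47, d_1 = (2261 - 47^2)/1 = 52/1 = 52, a_1 = floor((47 + 47)/52) = 1.
  m_2 = 52*1 - 47 = 5, d_2 = (2261 - 5^2)/52 = 2236/52 = 43, a_2 = floor((47 + 5)/43) = 1.
  m_3 = 43*1 - 5 = 38, d_3 = (2261 - 38^2)/43 = 817/43 = 19, a_3 = floor((47 + 38)/19) = 4.
  m_4 = 19*4 - 38 = 38, d_4 = (2261 - 38^2)/19 = 817/19 = 43, a_4 = floor((47 + 38)/43) = 1.
  m_5 = 43*1 - 38 = 5, d_5 = (2261 - 5^2)/43 = 2236/43 = 52, a_5 = floor((47 + 5)/52) = 1.
  m_6 = 52*1 - 5 = 47, d_6 = (2261 - 47^2)/52 = 52/52 = 1, a_6 = floor((47 + 47)/1) = 94.
  m_7 = 1*94 - 47 = 47, d_7 = (2261 - 47^2)/1 = 52/1 = 52: (m_7, d_7) = (m_1, d_1) = (47, 52), so from here the quotients repeat a_1, ..., a_6; the period length is 6.
Hence the expansion of sqrt(2261) is a_0 = 47 followed by the repeating block 1, 1, 4, 1, 1, 94 (period 6).

[47; (1, 1, 4, 1, 1, 94)]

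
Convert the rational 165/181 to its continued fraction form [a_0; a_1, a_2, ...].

[0; 1, 10, 3, 5]

Run the Euclidean algorithm on 165 and 181; the successive quotients are the partial quotients a_0, a_1, ... (each step inverts the fractional part left over by the previous one):
  165 = 0*181 + 165, so a_0 = 0.
  181 = 1*165 + 16, so a_1 = 1.
  165 = 10*16 + 5, so a_2 = 10.
  16 = 3*5 + 1, so a_3 = 3.
  5 = 5*1 + 0, so a_4 = 5.
The remainder reaches 0 after 5 divisions, so the expansion has 5 partial quotients, read off in order.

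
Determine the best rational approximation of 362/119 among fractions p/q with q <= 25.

73/24

Expand x = 362/119 as a continued fraction with the Euclidean algorithm:
  362 = 3*119 + 5, so a_0 = 3.
  119 = 23*5 + 4, so a_1 = 23.
  5 = 1*4 + 1, so a_2 = 1.
  4 = 4*1 + 0, so a_3 = 4.
so x = [3; 23, 1, 4].
Convergents (p_i = a_i*p_{i-1} + p_{i-2}, q_i = a_i*q_{i-1} + q_{i-2} with p_{-2}=0, p_{-1}=1, q_{-2}=1, q_{-1}=0), until the denominator exceeds 25:
  i=0: a_0=3, p_0 = 3*1 + 0 = 3, q_0 = 3*0 + 1 = 1.
  i=1: a_1=23, p_1 = 23*3 + 1 = 70, q_1 = 23*1 + 0 = 23.
  i=2: a_2=1, p_2 = 1*70 + 3 = 73, q_2 = 1*23 + 1 = 24.
  i=3: a_3=4, p_3 = 4*73 + 70 = 362, q_3 = 4*24 + 23 = 119.
q_3 = 119 > 25, so the last convergent with denominator <= 25 is p_2/q_2 = 73/24.
The closest fraction with denominator <= 25 is either p_2/q_2 or the intermediate fraction (k*p_2 + p_1)/(k*q_2 + q_1) with the largest k >= 1 whose denominator stays <= 25; these approach x as k grows, and every other convergent or intermediate fraction in range is farther away.
Largest k: floor((25 - q_1)/q_2) = floor((25 - 23)/24) = 0.
Since k = 0, no intermediate fraction beyond p_2/q_2 has denominator <= 25, so the convergent 73/24 is the closest (its error is |362*24 - 73*119|/(119*24) = 1/2856).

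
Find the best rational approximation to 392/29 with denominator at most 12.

Expand x = 392/29 as a continued fraction with the Euclidean algorithm:
  392 = 13*29 + 15, so a_0 = 13.
  29 = 1*15 + 14, so a_1 = 1.
  15 = 1*14 + 1, so a_2 = 1.
  14 = 14*1 + 0, so a_3 = 14.
so x = [13; 1, 1, 14].
Convergents (p_i = a_i*p_{i-1} + p_{i-2}, q_i = a_i*q_{i-1} + q_{i-2} with p_{-2}=0, p_{-1}=1, q_{-2}=1, q_{-1}=0), until the denominator exceeds 12:
  i=0: a_0=13, p_0 = 13*1 + 0 = 13, q_0 = 13*0 + 1 = 1.
  i=1: a_1=1, p_1 = 1*13 + 1 = 14, q_1 = 1*1 + 0 = 1.
  i=2: a_2=1, p_2 = 1*14 + 13 = 27, q_2 = 1*1 + 1 = 2.
  i=3: a_3=14, p_3 = 14*27 + 14 = 392, q_3 = 14*2 + 1 = 29.
q_3 = 29 > 12, so the last convergent with denominator <= 12 is p_2/q_2 = 27/2.
The closest fraction with denominator <= 12 is either p_2/q_2 or the intermediate fraction (k*p_2 + p_1)/(k*q_2 + q_1) with the largest k >= 1 whose denominator stays <= 12; these approach x as k grows, and every other convergent or intermediate fraction in range is farther away.
Largest k: floor((12 - q_1)/q_2) = floor((12 - 1)/2) = 5.
That gives (5*27 + 14)/(5*2 + 1) = 149/11.
Compare the errors: |x - 27/2| = |392*2 - 27*29|/(29*2) = 1/58, and |x - 149/11| = |392*11 - 149*29|/(29*11) = 9/319.
Cross-multiplying, 1*319 = 319 < 522 = 9*58, so 1/58 is smaller: the convergent 27/2 is closer to x than 149/11.

27/2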